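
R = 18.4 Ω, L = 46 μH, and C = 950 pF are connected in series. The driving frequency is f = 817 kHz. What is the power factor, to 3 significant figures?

0.509

ω = 2πf = 5.133e+06 rad/s
X_L = ωL = 236 Ω
X_C = 1/(ωC) = 205 Ω
Net reactance X = X_L − X_C = 31.1 Ω
Z = 18.4 + j31.1 Ω
|Z| = √(18.4² + 31.1²) = 36.1 Ω
∠Z = arctan(31.1/18.4) = 59.4°
cos φ = cos(59.4°) = 0.509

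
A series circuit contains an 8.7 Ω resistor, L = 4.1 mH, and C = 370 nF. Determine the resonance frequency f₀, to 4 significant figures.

4.086 kHz

ω₀ = 1/√(LC) = 1/√(0.0041 × 3.7e-07) = 25670 rad/s
f₀ = ω₀/(2π) = 4.086 kHz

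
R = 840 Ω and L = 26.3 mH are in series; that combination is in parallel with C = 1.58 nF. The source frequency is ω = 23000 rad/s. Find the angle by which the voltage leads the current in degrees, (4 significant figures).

33.97°

X_L = ωL = 604.9 Ω
X_C = 1/(ωC) = 27520 Ω
Branch 1 (R+jX_L): Z₁ = 840.0 + j604.9 Ω, |Z₁| = 1035 Ω
Branch 2 (−jX_C): Z₂ = −j27520 Ω
Parallel: Z = Z₁Z₂/(Z₁+Z₂), |Z| = 1058 Ω, ∠Z = 33.97°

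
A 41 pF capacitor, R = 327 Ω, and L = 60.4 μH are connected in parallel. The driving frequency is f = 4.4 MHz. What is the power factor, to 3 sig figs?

0.985

ω = 2πf = 2.765e+07 rad/s
X_L = ωL = 1670 Ω
X_C = 1/(ωC) = 882 Ω
Parallel: admittances add. Y = 1/R + 1/(jωL) + jωC
Y = (0.00306 + j0.000535) S
|Y| = 0.00310 S → |Z| = 1/|Y| = 322 Ω, ∠Z = −∠Y = -9.92°
cos φ = cos(-9.92°) = 0.985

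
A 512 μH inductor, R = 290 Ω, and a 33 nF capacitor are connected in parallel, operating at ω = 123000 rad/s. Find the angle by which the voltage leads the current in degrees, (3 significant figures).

X_L = ωL = 63.0 Ω
X_C = 1/(ωC) = 246 Ω
Parallel: admittances add. Y = 1/R + 1/(jωL) + jωC
Y = (0.00345 − j0.0118) S
|Y| = 0.0123 S → |Z| = 1/|Y| = 81.2 Ω, ∠Z = −∠Y = 73.7°

73.7°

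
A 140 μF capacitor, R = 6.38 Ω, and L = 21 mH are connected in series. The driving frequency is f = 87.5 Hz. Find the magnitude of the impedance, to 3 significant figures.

6.54 Ω

ω = 2πf = 549.8 rad/s
X_L = ωL = 11.5 Ω
X_C = 1/(ωC) = 13.0 Ω
Net reactance X = X_L − X_C = -1.45 Ω
Z = 6.38 − j1.45 Ω
|Z| = √(6.38² + 1.45²) = 6.54 Ω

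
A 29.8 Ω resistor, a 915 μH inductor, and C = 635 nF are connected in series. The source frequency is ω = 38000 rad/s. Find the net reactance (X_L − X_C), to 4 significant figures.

-6.672 Ω

X_L = ωL = 34.77 Ω
X_C = 1/(ωC) = 41.44 Ω
X = 34.77 − 41.44 = -6.672 Ω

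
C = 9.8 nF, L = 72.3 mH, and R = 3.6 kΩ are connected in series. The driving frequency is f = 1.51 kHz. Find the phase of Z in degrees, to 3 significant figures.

-70.3°

ω = 2πf = 9488 rad/s
X_L = ωL = 686 Ω
X_C = 1/(ωC) = 10800 Ω
Net reactance X = X_L − X_C = -10100 Ω
Z = 3600 − j10100 Ω
|Z| = √(3600² + 10100²) = 10700 Ω
∠Z = arctan(-10100/3600) = -70.3°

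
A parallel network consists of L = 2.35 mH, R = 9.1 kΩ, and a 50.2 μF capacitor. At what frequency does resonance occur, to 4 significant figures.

463.4 Hz

ω₀ = 1/√(LC) = 1/√(0.00235 × 5.02e-05) = 2911 rad/s
f₀ = ω₀/(2π) = 463.4 Hz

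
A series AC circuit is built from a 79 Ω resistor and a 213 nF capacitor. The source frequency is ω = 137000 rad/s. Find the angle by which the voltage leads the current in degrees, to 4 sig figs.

X_C = 1/(ωC) = 34.27 Ω
Z = 79.00 − j34.27 Ω
|Z| = √(79.00² + 34.27²) = 86.11 Ω
∠Z = arctan(-34.27/79.00) = -23.45°

-23.45°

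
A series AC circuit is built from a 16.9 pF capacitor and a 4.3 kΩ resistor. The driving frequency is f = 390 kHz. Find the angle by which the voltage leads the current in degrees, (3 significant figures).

ω = 2πf = 2.45e+06 rad/s
X_C = 1/(ωC) = 24100 Ω
Z = 4300 − j24100 Ω
|Z| = √(4300² + 24100²) = 24500 Ω
∠Z = arctan(-24100/4300) = -79.9°

-79.9°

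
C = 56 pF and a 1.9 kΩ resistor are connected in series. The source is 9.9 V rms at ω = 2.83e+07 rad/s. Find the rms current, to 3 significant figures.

X_C = 1/(ωC) = 631 Ω
Z = 1900 − j631 Ω
|Z| = √(1900² + 631²) = 2000 Ω
I = V/|Z| = 9.9/2000 = 4.94 mA

4.94 mA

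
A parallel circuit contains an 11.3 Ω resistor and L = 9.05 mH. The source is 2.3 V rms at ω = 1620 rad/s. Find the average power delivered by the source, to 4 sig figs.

X_L = ωL = 14.66 Ω
Parallel: admittances add. Y = 1/R + 1/(jωL)
Y = (0.08850 − j0.06821) S
|Y| = 0.1117 S → |Z| = 1/|Y| = 8.950 Ω, ∠Z = −∠Y = 37.62°
I = V/|Z| = 257.0 mA
P = VI cos φ = 2.3 × 0.2570 × cos(37.62°) = 468.1 mW

468.1 mW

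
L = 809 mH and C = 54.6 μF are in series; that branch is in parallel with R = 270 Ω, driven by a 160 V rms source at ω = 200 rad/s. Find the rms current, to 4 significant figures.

2.354 A

X_L = ωL = 161.8 Ω
X_C = 1/(ωC) = 91.58 Ω
Branch 1: Z₁ = R = 270.0 Ω
Branch 2 (series LC): Z₂ = j(X_L − X_C) = j70.22 Ω
Parallel: Z = Z₁Z₂/(Z₁+Z₂), |Z| = 67.96 Ω, ∠Z = 75.42°
I = V/|Z| = 160/67.96 = 2.354 A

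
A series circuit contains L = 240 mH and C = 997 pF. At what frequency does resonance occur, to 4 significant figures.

10.29 kHz

ω₀ = 1/√(LC) = 1/√(0.24 × 9.97e-10) = 64650 rad/s
f₀ = ω₀/(2π) = 10.29 kHz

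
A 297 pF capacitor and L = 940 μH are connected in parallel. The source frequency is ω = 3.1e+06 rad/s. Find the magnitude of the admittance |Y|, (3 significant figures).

X_L = ωL = 2910 Ω
X_C = 1/(ωC) = 1090 Ω
Parallel: admittances add. Y = 1/(jωL) + jωC
Y = (0 + j0.000578) S
|Y| = 0.000578 S → |Z| = 1/|Y| = 1730 Ω, ∠Z = −∠Y = -90.0°

578 μS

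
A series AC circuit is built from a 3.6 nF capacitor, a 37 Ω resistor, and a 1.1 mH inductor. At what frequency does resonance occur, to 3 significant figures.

ω₀ = 1/√(LC) = 1/√(0.0011 × 3.6e-09) = 502500 rad/s
f₀ = ω₀/(2π) = 80.0 kHz

80.0 kHz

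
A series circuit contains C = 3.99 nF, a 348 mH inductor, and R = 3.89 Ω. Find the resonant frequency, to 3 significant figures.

ω₀ = 1/√(LC) = 1/√(0.348 × 3.99e-09) = 26840 rad/s
f₀ = ω₀/(2π) = 4.27 kHz

4.27 kHz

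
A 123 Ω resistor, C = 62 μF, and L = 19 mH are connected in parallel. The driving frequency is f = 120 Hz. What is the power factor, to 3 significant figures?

ω = 2πf = 754.0 rad/s
X_L = ωL = 14.3 Ω
X_C = 1/(ωC) = 21.4 Ω
Parallel: admittances add. Y = 1/R + 1/(jωL) + jωC
Y = (0.00813 − j0.0231) S
|Y| = 0.0244 S → |Z| = 1/|Y| = 40.9 Ω, ∠Z = −∠Y = 70.6°
cos φ = cos(70.6°) = 0.333

0.333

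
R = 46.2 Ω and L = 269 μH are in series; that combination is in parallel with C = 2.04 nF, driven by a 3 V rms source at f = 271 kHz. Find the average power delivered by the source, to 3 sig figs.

1.96 mW

ω = 2πf = 1.703e+06 rad/s
X_L = ωL = 458 Ω
X_C = 1/(ωC) = 288 Ω
Branch 1 (R+jX_L): Z₁ = 46.2 + j458 Ω, |Z₁| = 460 Ω
Branch 2 (−jX_C): Z₂ = −j288 Ω
Parallel: Z = Z₁Z₂/(Z₁+Z₂), |Z| = 752 Ω, ∠Z = -80.6°
I = V/|Z| = 3.99 mA
P = VI cos φ = 3 × 0.00399 × cos(-80.6°) = 1.96 mW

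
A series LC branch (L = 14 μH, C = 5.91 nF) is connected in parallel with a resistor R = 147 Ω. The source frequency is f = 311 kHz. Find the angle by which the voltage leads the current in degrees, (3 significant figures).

ω = 2πf = 1.954e+06 rad/s
X_L = ωL = 27.4 Ω
X_C = 1/(ωC) = 86.6 Ω
Branch 1: Z₁ = R = 147 Ω
Branch 2 (series LC): Z₂ = j(X_L − X_C) = −j59.2 Ω
Parallel: Z = Z₁Z₂/(Z₁+Z₂), |Z| = 54.9 Ω, ∠Z = -68.1°

-68.1°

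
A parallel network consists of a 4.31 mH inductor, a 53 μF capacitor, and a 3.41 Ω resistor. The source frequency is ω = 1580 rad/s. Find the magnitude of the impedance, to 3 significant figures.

X_L = ωL = 6.81 Ω
X_C = 1/(ωC) = 11.9 Ω
Parallel: admittances add. Y = 1/R + 1/(jωL) + jωC
Y = (0.293 − j0.0631) S
|Y| = 0.300 S → |Z| = 1/|Y| = 3.33 Ω, ∠Z = −∠Y = 12.1°

3.33 Ω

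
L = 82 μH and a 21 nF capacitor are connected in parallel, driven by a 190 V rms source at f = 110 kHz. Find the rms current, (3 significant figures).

ω = 2πf = 691200 rad/s
X_L = ωL = 56.7 Ω
X_C = 1/(ωC) = 68.9 Ω
Parallel: admittances add. Y = 1/(jωL) + jωC
Y = (0 − j0.00313) S
|Y| = 0.00313 S → |Z| = 1/|Y| = 319 Ω, ∠Z = −∠Y = 90.0°
I = V/|Z| = 190/319 = 595 mA

595 mA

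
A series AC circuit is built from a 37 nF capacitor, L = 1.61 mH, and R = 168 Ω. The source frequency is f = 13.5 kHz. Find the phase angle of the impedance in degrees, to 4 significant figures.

ω = 2πf = 84820 rad/s
X_L = ωL = 136.6 Ω
X_C = 1/(ωC) = 318.6 Ω
Net reactance X = X_L − X_C = -182.1 Ω
Z = 168.0 − j182.1 Ω
|Z| = √(168.0² + 182.1²) = 247.7 Ω
∠Z = arctan(-182.1/168.0) = -47.30°

-47.30°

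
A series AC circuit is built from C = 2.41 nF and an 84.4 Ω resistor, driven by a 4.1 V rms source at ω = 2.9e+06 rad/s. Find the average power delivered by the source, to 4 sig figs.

51.41 mW

X_C = 1/(ωC) = 143.1 Ω
Z = 84.40 − j143.1 Ω
|Z| = √(84.40² + 143.1²) = 166.1 Ω
∠Z = arctan(-143.1/84.40) = -59.46°
I = V/|Z| = 24.68 mA
P = VI cos φ = 4.1 × 0.02468 × cos(-59.46°) = 51.41 mW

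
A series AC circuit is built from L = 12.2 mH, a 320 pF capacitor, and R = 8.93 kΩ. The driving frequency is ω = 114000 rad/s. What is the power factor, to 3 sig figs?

0.325

X_L = ωL = 1390 Ω
X_C = 1/(ωC) = 27400 Ω
Net reactance X = X_L − X_C = -26000 Ω
Z = 8930 − j26000 Ω
|Z| = √(8930² + 26000²) = 27500 Ω
∠Z = arctan(-26000/8930) = -71.1°
cos φ = cos(-71.1°) = 0.325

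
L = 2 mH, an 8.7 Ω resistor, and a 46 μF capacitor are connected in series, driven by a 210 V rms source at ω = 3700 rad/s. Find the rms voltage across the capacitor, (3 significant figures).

X_L = ωL = 7.40 Ω
X_C = 1/(ωC) = 5.88 Ω
Net reactance X = X_L − X_C = 1.52 Ω
Z = 8.70 + j1.52 Ω
|Z| = √(8.70² + 1.52²) = 8.83 Ω
I = V/|Z| = 23.8 A
V_C = I·|Z_C| = 23.8 × 5.88 = 140 V

140 V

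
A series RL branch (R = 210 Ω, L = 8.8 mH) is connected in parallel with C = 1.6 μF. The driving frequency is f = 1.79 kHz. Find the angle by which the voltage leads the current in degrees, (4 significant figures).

ω = 2πf = 11250 rad/s
X_L = ωL = 98.97 Ω
X_C = 1/(ωC) = 55.57 Ω
Branch 1 (R+jX_L): Z₁ = 210.0 + j98.97 Ω, |Z₁| = 232.2 Ω
Branch 2 (−jX_C): Z₂ = −j55.57 Ω
Parallel: Z = Z₁Z₂/(Z₁+Z₂), |Z| = 60.16 Ω, ∠Z = -76.44°

-76.44°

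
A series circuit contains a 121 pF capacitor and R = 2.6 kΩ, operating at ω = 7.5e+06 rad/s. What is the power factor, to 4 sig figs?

X_C = 1/(ωC) = 1102 Ω
Z = 2600 − j1102 Ω
|Z| = √(2600² + 1102²) = 2824 Ω
∠Z = arctan(-1102/2600) = -22.97°
cos φ = cos(-22.97°) = 0.9207

0.9207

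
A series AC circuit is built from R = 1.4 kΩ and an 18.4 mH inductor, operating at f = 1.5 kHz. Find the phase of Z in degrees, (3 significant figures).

ω = 2πf = 9425 rad/s
X_L = ωL = 173 Ω
Z = 1400 + j173 Ω
|Z| = √(1400² + 173²) = 1410 Ω
∠Z = arctan(173/1400) = 7.06°

7.06°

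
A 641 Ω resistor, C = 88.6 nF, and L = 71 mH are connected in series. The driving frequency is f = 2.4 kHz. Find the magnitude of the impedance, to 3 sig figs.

ω = 2πf = 15080 rad/s
X_L = ωL = 1070 Ω
X_C = 1/(ωC) = 748 Ω
Net reactance X = X_L − X_C = 322 Ω
Z = 641 + j322 Ω
|Z| = √(641² + 322²) = 717 Ω

717 Ω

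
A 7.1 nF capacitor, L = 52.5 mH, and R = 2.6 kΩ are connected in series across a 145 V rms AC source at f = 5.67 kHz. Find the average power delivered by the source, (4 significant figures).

4.925 W

ω = 2πf = 35630 rad/s
X_L = ωL = 1870 Ω
X_C = 1/(ωC) = 3953 Ω
Net reactance X = X_L − X_C = -2083 Ω
Z = 2600 − j2083 Ω
|Z| = √(2600² + 2083²) = 3332 Ω
∠Z = arctan(-2083/2600) = -38.70°
I = V/|Z| = 43.52 mA
P = VI cos φ = 145 × 0.04352 × cos(-38.70°) = 4.925 W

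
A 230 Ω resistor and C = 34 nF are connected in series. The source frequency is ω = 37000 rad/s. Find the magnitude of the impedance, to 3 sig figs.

X_C = 1/(ωC) = 795 Ω
Z = 230 − j795 Ω
|Z| = √(230² + 795²) = 828 Ω

828 Ω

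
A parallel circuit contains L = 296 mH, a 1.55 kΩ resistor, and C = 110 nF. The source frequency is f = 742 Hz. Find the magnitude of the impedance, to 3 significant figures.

ω = 2πf = 4662 rad/s
X_L = ωL = 1380 Ω
X_C = 1/(ωC) = 1950 Ω
Parallel: admittances add. Y = 1/R + 1/(jωL) + jωC
Y = (0.000645 − j0.000212) S
|Y| = 0.000679 S → |Z| = 1/|Y| = 1470 Ω, ∠Z = −∠Y = 18.2°

1470 Ω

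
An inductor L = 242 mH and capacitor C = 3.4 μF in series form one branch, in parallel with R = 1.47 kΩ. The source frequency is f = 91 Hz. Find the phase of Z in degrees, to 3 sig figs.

ω = 2πf = 571.8 rad/s
X_L = ωL = 138 Ω
X_C = 1/(ωC) = 514 Ω
Branch 1: Z₁ = R = 1470 Ω
Branch 2 (series LC): Z₂ = j(X_L − X_C) = −j376 Ω
Parallel: Z = Z₁Z₂/(Z₁+Z₂), |Z| = 364 Ω, ∠Z = -75.7°

-75.7°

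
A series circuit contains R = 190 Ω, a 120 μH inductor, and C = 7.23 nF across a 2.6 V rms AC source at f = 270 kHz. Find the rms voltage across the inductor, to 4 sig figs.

ω = 2πf = 1.696e+06 rad/s
X_L = ωL = 203.6 Ω
X_C = 1/(ωC) = 81.53 Ω
Net reactance X = X_L − X_C = 122.0 Ω
Z = 190.0 + j122.0 Ω
|Z| = √(190.0² + 122.0²) = 225.8 Ω
I = V/|Z| = 11.51 mA
V_L = I·|Z_L| = 0.01151 × 203.6 = 2.344 V

2.344 V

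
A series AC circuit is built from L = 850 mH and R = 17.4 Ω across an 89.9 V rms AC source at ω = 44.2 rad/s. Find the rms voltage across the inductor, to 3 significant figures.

81.6 V

X_L = ωL = 37.6 Ω
Z = 17.4 + j37.6 Ω
|Z| = √(17.4² + 37.6²) = 41.4 Ω
I = V/|Z| = 2.17 A
V_L = I·|Z_L| = 2.17 × 37.6 = 81.6 V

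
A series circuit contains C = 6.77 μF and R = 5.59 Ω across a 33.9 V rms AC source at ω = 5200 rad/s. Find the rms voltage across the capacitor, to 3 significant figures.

33.3 V

X_C = 1/(ωC) = 28.4 Ω
Z = 5.59 − j28.4 Ω
|Z| = √(5.59² + 28.4²) = 29.0 Ω
I = V/|Z| = 1.17 A
V_C = I·|Z_C| = 1.17 × 28.4 = 33.3 V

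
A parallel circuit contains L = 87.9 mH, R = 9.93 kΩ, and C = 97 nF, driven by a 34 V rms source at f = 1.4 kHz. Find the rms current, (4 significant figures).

ω = 2πf = 8796 rad/s
X_L = ωL = 773.2 Ω
X_C = 1/(ωC) = 1172 Ω
Parallel: admittances add. Y = 1/R + 1/(jωL) + jωC
Y = (0.0001007 − j0.0004401) S
|Y| = 0.0004514 S → |Z| = 1/|Y| = 2215 Ω, ∠Z = −∠Y = 77.11°
I = V/|Z| = 34/2215 = 15.35 mA

15.35 mA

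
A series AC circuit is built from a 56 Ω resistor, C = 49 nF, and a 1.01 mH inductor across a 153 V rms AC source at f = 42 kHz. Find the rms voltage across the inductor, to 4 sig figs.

206.7 V

ω = 2πf = 263900 rad/s
X_L = ωL = 266.5 Ω
X_C = 1/(ωC) = 77.33 Ω
Net reactance X = X_L − X_C = 189.2 Ω
Z = 56.00 + j189.2 Ω
|Z| = √(56.00² + 189.2²) = 197.3 Ω
I = V/|Z| = 775.4 mA
V_L = I·|Z_L| = 0.7754 × 266.5 = 206.7 V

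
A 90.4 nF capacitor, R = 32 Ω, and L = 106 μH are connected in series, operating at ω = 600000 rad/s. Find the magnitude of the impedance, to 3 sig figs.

55.4 Ω

X_L = ωL = 63.6 Ω
X_C = 1/(ωC) = 18.4 Ω
Net reactance X = X_L − X_C = 45.2 Ω
Z = 32.0 + j45.2 Ω
|Z| = √(32.0² + 45.2²) = 55.4 Ω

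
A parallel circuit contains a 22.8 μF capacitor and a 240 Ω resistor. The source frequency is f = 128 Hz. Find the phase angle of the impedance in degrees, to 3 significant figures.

ω = 2πf = 804.2 rad/s
X_C = 1/(ωC) = 54.5 Ω
Parallel: admittances add. Y = 1/R + jωC
Y = (0.00417 + j0.0183) S
|Y| = 0.0188 S → |Z| = 1/|Y| = 53.2 Ω, ∠Z = −∠Y = -77.2°

-77.2°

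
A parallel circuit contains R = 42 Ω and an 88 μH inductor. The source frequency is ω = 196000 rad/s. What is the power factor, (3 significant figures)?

0.380

X_L = ωL = 17.2 Ω
Parallel: admittances add. Y = 1/R + 1/(jωL)
Y = (0.0238 − j0.0580) S
|Y| = 0.0627 S → |Z| = 1/|Y| = 16.0 Ω, ∠Z = −∠Y = 67.7°
cos φ = cos(67.7°) = 0.380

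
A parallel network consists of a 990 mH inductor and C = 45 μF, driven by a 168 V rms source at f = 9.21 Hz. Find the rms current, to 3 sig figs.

2.49 A

ω = 2πf = 57.87 rad/s
X_L = ωL = 57.3 Ω
X_C = 1/(ωC) = 384 Ω
Parallel: admittances add. Y = 1/(jωL) + jωC
Y = (0 − j0.0149) S
|Y| = 0.0149 S → |Z| = 1/|Y| = 67.3 Ω, ∠Z = −∠Y = 90.0°
I = V/|Z| = 168/67.3 = 2.49 A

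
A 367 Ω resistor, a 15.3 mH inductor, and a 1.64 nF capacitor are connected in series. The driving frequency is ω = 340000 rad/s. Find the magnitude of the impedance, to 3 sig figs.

X_L = ωL = 5200 Ω
X_C = 1/(ωC) = 1790 Ω
Net reactance X = X_L − X_C = 3410 Ω
Z = 367 + j3410 Ω
|Z| = √(367² + 3410²) = 3430 Ω

3430 Ω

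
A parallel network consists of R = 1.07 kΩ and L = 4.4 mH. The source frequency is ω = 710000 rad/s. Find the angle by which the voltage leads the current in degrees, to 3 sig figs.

18.9°

X_L = ωL = 3120 Ω
Parallel: admittances add. Y = 1/R + 1/(jωL)
Y = (0.000935 − j0.000320) S
|Y| = 0.000988 S → |Z| = 1/|Y| = 1010 Ω, ∠Z = −∠Y = 18.9°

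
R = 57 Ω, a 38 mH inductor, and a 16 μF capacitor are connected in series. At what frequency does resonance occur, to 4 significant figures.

204.1 Hz

ω₀ = 1/√(LC) = 1/√(0.038 × 1.6e-05) = 1282 rad/s
f₀ = ω₀/(2π) = 204.1 Hz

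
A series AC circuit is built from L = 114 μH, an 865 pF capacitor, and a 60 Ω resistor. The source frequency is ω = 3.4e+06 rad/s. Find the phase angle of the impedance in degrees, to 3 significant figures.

38.4°

X_L = ωL = 388 Ω
X_C = 1/(ωC) = 340 Ω
Net reactance X = X_L − X_C = 47.6 Ω
Z = 60.0 + j47.6 Ω
|Z| = √(60.0² + 47.6²) = 76.6 Ω
∠Z = arctan(47.6/60.0) = 38.4°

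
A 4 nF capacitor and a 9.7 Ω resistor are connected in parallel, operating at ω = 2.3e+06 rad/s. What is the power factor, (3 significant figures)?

X_C = 1/(ωC) = 109 Ω
Parallel: admittances add. Y = 1/R + jωC
Y = (0.103 + j0.00920) S
|Y| = 0.104 S → |Z| = 1/|Y| = 9.66 Ω, ∠Z = −∠Y = -5.10°
cos φ = cos(-5.10°) = 0.996

0.996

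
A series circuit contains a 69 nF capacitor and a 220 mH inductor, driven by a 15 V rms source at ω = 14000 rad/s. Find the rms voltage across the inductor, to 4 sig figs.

22.59 V

X_L = ωL = 3080 Ω
X_C = 1/(ωC) = 1035 Ω
Net reactance X = X_L − X_C = 2045 Ω
Z = j2045 Ω
|Z| = √(0² + 2045²) = 2045 Ω
I = V/|Z| = 7.336 mA
V_L = I·|Z_L| = 0.007336 × 3080 = 22.59 V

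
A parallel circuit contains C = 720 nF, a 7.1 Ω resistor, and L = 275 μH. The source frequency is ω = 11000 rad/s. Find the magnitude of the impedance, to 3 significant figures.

X_L = ωL = 3.03 Ω
X_C = 1/(ωC) = 126 Ω
Parallel: admittances add. Y = 1/R + 1/(jωL) + jωC
Y = (0.141 − j0.323) S
|Y| = 0.352 S → |Z| = 1/|Y| = 2.84 Ω, ∠Z = −∠Y = 66.4°

2.84 Ω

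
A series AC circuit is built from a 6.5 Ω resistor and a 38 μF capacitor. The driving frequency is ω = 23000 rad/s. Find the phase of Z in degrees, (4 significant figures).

-9.983°

X_C = 1/(ωC) = 1.144 Ω
Z = 6.500 − j1.144 Ω
|Z| = √(6.500² + 1.144²) = 6.600 Ω
∠Z = arctan(-1.144/6.500) = -9.983°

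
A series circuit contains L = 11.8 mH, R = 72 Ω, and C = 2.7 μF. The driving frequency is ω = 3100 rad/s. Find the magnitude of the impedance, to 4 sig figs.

X_L = ωL = 36.58 Ω
X_C = 1/(ωC) = 119.5 Ω
Net reactance X = X_L − X_C = -82.89 Ω
Z = 72.00 − j82.89 Ω
|Z| = √(72.00² + 82.89²) = 109.8 Ω

109.8 Ω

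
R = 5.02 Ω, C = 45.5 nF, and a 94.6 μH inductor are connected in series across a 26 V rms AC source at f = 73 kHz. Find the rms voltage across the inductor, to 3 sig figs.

167 V

ω = 2πf = 458700 rad/s
X_L = ωL = 43.4 Ω
X_C = 1/(ωC) = 47.9 Ω
Net reactance X = X_L − X_C = -4.53 Ω
Z = 5.02 − j4.53 Ω
|Z| = √(5.02² + 4.53²) = 6.76 Ω
I = V/|Z| = 3.85 A
V_L = I·|Z_L| = 3.85 × 43.4 = 167 V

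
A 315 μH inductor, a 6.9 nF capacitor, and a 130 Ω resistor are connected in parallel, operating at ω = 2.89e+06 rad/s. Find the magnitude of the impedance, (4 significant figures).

49.13 Ω

X_L = ωL = 910.4 Ω
X_C = 1/(ωC) = 50.15 Ω
Parallel: admittances add. Y = 1/R + 1/(jωL) + jωC
Y = (0.007692 + j0.01884) S
|Y| = 0.02035 S → |Z| = 1/|Y| = 49.13 Ω, ∠Z = −∠Y = -67.79°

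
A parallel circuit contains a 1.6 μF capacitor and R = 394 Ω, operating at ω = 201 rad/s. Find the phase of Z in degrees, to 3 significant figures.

X_C = 1/(ωC) = 3110 Ω
Parallel: admittances add. Y = 1/R + jωC
Y = (0.00254 + j0.000322) S
|Y| = 0.00256 S → |Z| = 1/|Y| = 391 Ω, ∠Z = −∠Y = -7.22°

-7.22°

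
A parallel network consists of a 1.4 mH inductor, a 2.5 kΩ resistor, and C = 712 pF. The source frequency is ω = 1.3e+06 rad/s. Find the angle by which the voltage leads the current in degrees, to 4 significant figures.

-43.24°

X_L = ωL = 1820 Ω
X_C = 1/(ωC) = 1080 Ω
Parallel: admittances add. Y = 1/R + 1/(jωL) + jωC
Y = (0.0004000 + j0.0003761) S
|Y| = 0.0005491 S → |Z| = 1/|Y| = 1821 Ω, ∠Z = −∠Y = -43.24°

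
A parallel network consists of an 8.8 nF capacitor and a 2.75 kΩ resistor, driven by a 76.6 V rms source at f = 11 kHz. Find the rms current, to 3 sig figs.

ω = 2πf = 69120 rad/s
X_C = 1/(ωC) = 1640 Ω
Parallel: admittances add. Y = 1/R + jωC
Y = (0.000364 + j0.000608) S
|Y| = 0.000709 S → |Z| = 1/|Y| = 1410 Ω, ∠Z = −∠Y = -59.1°
I = V/|Z| = 76.6/1410 = 54.3 mA

54.3 mA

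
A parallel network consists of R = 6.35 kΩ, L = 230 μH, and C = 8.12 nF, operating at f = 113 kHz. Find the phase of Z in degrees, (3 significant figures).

ω = 2πf = 710000 rad/s
X_L = ωL = 163 Ω
X_C = 1/(ωC) = 173 Ω
Parallel: admittances add. Y = 1/R + 1/(jωL) + jωC
Y = (0.000157 − j0.000358) S
|Y| = 0.000392 S → |Z| = 1/|Y| = 2550 Ω, ∠Z = −∠Y = 66.3°

66.3°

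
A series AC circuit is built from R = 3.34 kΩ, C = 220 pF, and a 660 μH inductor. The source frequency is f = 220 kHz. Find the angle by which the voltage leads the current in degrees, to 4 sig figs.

ω = 2πf = 1.382e+06 rad/s
X_L = ωL = 912.3 Ω
X_C = 1/(ωC) = 3288 Ω
Net reactance X = X_L − X_C = -2376 Ω
Z = 3340 − j2376 Ω
|Z| = √(3340² + 2376²) = 4099 Ω
∠Z = arctan(-2376/3340) = -35.43°

-35.43°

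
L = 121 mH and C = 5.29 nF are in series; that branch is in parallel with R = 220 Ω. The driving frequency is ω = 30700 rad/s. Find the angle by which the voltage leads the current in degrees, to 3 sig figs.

-5.15°

X_L = ωL = 3710 Ω
X_C = 1/(ωC) = 6160 Ω
Branch 1: Z₁ = R = 220 Ω
Branch 2 (series LC): Z₂ = j(X_L − X_C) = −j2440 Ω
Parallel: Z = Z₁Z₂/(Z₁+Z₂), |Z| = 219 Ω, ∠Z = -5.15°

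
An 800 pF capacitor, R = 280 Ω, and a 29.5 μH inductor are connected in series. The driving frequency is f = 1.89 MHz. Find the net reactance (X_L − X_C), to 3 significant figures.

245 Ω

ω = 2πf = 1.188e+07 rad/s
X_L = ωL = 350 Ω
X_C = 1/(ωC) = 105 Ω
X = 350 − 105 = 245 Ω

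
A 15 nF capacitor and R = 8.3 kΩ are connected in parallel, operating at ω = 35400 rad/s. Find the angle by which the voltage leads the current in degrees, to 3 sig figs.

X_C = 1/(ωC) = 1880 Ω
Parallel: admittances add. Y = 1/R + jωC
Y = (0.000120 + j0.000531) S
|Y| = 0.000544 S → |Z| = 1/|Y| = 1840 Ω, ∠Z = −∠Y = -77.2°

-77.2°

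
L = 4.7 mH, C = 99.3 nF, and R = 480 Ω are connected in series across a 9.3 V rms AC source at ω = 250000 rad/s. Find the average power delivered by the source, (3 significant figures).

27.3 mW

X_L = ωL = 1180 Ω
X_C = 1/(ωC) = 40.3 Ω
Net reactance X = X_L − X_C = 1130 Ω
Z = 480 + j1130 Ω
|Z| = √(480² + 1130²) = 1230 Ω
∠Z = arctan(1130/480) = 67.1°
I = V/|Z| = 7.55 mA
P = VI cos φ = 9.3 × 0.00755 × cos(67.1°) = 27.3 mW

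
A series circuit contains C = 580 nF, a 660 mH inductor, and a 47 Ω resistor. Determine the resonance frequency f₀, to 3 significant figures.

257 Hz

ω₀ = 1/√(LC) = 1/√(0.66 × 5.8e-07) = 1616 rad/s
f₀ = ω₀/(2π) = 257 Hz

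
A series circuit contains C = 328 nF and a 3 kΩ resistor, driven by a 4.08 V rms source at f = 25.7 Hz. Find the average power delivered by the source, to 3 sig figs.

ω = 2πf = 161.5 rad/s
X_C = 1/(ωC) = 18900 Ω
Z = 3000 − j18900 Ω
|Z| = √(3000² + 18900²) = 19100 Ω
∠Z = arctan(-18900/3000) = -81.0°
I = V/|Z| = 213 μA
P = VI cos φ = 4.08 × 0.000213 × cos(-81.0°) = 137 μW

137 μW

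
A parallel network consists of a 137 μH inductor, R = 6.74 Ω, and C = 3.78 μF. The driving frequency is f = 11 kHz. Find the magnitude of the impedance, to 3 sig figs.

ω = 2πf = 69120 rad/s
X_L = ωL = 9.47 Ω
X_C = 1/(ωC) = 3.83 Ω
Parallel: admittances add. Y = 1/R + 1/(jωL) + jωC
Y = (0.148 + j0.156) S
|Y| = 0.215 S → |Z| = 1/|Y| = 4.65 Ω, ∠Z = −∠Y = -46.4°

4.65 Ω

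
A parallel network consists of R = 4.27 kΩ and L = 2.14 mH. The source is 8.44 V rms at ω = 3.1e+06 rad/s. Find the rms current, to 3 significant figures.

X_L = ωL = 6630 Ω
Parallel: admittances add. Y = 1/R + 1/(jωL)
Y = (0.000234 − j0.000151) S
|Y| = 0.000279 S → |Z| = 1/|Y| = 3590 Ω, ∠Z = −∠Y = 32.8°
I = V/|Z| = 8.44/3590 = 2.35 mA

2.35 mA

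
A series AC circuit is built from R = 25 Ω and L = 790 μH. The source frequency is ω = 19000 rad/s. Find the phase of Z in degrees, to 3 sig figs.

X_L = ωL = 15.0 Ω
Z = 25.0 + j15.0 Ω
|Z| = √(25.0² + 15.0²) = 29.2 Ω
∠Z = arctan(15.0/25.0) = 31.0°

31.0°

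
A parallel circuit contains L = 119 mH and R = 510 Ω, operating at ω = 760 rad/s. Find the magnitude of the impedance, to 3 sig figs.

89.1 Ω

X_L = ωL = 90.4 Ω
Parallel: admittances add. Y = 1/R + 1/(jωL)
Y = (0.00196 − j0.0111) S
|Y| = 0.0112 S → |Z| = 1/|Y| = 89.1 Ω, ∠Z = −∠Y = 79.9°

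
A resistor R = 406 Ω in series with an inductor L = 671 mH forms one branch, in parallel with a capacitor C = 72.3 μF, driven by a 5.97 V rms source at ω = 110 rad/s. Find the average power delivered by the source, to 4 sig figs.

X_L = ωL = 73.81 Ω
X_C = 1/(ωC) = 125.7 Ω
Branch 1 (R+jX_L): Z₁ = 406.0 + j73.81 Ω, |Z₁| = 412.7 Ω
Branch 2 (−jX_C): Z₂ = −j125.7 Ω
Parallel: Z = Z₁Z₂/(Z₁+Z₂), |Z| = 126.8 Ω, ∠Z = -72.41°
I = V/|Z| = 47.09 mA
P = VI cos φ = 5.97 × 0.04709 × cos(-72.41°) = 84.98 mW

84.98 mW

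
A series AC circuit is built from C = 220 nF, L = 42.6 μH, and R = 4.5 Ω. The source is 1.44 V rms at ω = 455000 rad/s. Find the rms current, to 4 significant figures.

138.3 mA

X_L = ωL = 19.38 Ω
X_C = 1/(ωC) = 9.990 Ω
Net reactance X = X_L − X_C = 9.393 Ω
Z = 4.500 + j9.393 Ω
|Z| = √(4.500² + 9.393²) = 10.42 Ω
I = V/|Z| = 1.44/10.42 = 138.3 mA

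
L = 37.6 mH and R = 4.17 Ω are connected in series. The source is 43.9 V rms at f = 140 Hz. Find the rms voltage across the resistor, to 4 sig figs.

5.491 V

ω = 2πf = 879.6 rad/s
X_L = ωL = 33.07 Ω
Z = 4.170 + j33.07 Ω
|Z| = √(4.170² + 33.07²) = 33.34 Ω
I = V/|Z| = 1.317 A
V_R = I·|Z_R| = 1.317 × 4.170 = 5.491 V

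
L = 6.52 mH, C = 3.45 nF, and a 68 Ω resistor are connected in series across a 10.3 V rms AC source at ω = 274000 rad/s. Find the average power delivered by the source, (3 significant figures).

13.5 mW

X_L = ωL = 1790 Ω
X_C = 1/(ωC) = 1060 Ω
Net reactance X = X_L − X_C = 729 Ω
Z = 68.0 + j729 Ω
|Z| = √(68.0² + 729²) = 732 Ω
∠Z = arctan(729/68.0) = 84.7°
I = V/|Z| = 14.1 mA
P = VI cos φ = 10.3 × 0.0141 × cos(84.7°) = 13.5 mW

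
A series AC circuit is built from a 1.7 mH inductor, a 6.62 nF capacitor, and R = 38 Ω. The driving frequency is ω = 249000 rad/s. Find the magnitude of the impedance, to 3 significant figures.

X_L = ωL = 423 Ω
X_C = 1/(ωC) = 607 Ω
Net reactance X = X_L − X_C = -183 Ω
Z = 38.0 − j183 Ω
|Z| = √(38.0² + 183²) = 187 Ω

187 Ω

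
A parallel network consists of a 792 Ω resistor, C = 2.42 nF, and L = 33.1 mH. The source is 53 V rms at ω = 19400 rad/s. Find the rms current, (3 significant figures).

X_L = ωL = 642 Ω
X_C = 1/(ωC) = 21300 Ω
Parallel: admittances add. Y = 1/R + 1/(jωL) + jωC
Y = (0.00126 − j0.00151) S
|Y| = 0.00197 S → |Z| = 1/|Y| = 508 Ω, ∠Z = −∠Y = 50.1°
I = V/|Z| = 53/508 = 104 mA

104 mA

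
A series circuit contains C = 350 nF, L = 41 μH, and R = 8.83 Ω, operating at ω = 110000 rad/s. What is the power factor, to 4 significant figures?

X_L = ωL = 4.510 Ω
X_C = 1/(ωC) = 25.97 Ω
Net reactance X = X_L − X_C = -21.46 Ω
Z = 8.830 − j21.46 Ω
|Z| = √(8.830² + 21.46²) = 23.21 Ω
∠Z = arctan(-21.46/8.830) = -67.64°
cos φ = cos(-67.64°) = 0.3805

0.3805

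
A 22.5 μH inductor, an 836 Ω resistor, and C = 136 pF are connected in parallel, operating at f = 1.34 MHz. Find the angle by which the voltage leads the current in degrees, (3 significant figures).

73.9°

ω = 2πf = 8.419e+06 rad/s
X_L = ωL = 189 Ω
X_C = 1/(ωC) = 873 Ω
Parallel: admittances add. Y = 1/R + 1/(jωL) + jωC
Y = (0.00120 − j0.00413) S
|Y| = 0.00430 S → |Z| = 1/|Y| = 232 Ω, ∠Z = −∠Y = 73.9°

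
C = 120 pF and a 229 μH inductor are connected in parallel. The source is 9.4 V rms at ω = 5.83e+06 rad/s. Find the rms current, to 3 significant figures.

X_L = ωL = 1340 Ω
X_C = 1/(ωC) = 1430 Ω
Parallel: admittances add. Y = 1/(jωL) + jωC
Y = (0 − j4.94e-05) S
|Y| = 4.94e-05 S → |Z| = 1/|Y| = 20200 Ω, ∠Z = −∠Y = 90.0°
I = V/|Z| = 9.4/20200 = 465 μA

465 μA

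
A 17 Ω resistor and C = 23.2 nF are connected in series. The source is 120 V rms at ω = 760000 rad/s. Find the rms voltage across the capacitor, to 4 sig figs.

X_C = 1/(ωC) = 56.72 Ω
Z = 17.00 − j56.72 Ω
|Z| = √(17.00² + 56.72²) = 59.21 Ω
I = V/|Z| = 2.027 A
V_C = I·|Z_C| = 2.027 × 56.72 = 114.9 V

114.9 V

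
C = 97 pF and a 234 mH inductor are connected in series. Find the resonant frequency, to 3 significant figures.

33.4 kHz

ω₀ = 1/√(LC) = 1/√(0.234 × 9.7e-11) = 209900 rad/s
f₀ = ω₀/(2π) = 33.4 kHz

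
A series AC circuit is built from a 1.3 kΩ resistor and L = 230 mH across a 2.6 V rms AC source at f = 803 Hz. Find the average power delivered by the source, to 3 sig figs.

2.89 mW

ω = 2πf = 5045 rad/s
X_L = ωL = 1160 Ω
Z = 1300 + j1160 Ω
|Z| = √(1300² + 1160²) = 1740 Ω
∠Z = arctan(1160/1300) = 41.8°
I = V/|Z| = 1.49 mA
P = VI cos φ = 2.6 × 0.00149 × cos(41.8°) = 2.89 mW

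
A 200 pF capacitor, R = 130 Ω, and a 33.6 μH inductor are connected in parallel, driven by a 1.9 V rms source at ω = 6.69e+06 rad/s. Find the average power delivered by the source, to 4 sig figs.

X_L = ωL = 224.8 Ω
X_C = 1/(ωC) = 747.4 Ω
Parallel: admittances add. Y = 1/R + 1/(jωL) + jωC
Y = (0.007692 − j0.003111) S
|Y| = 0.008297 S → |Z| = 1/|Y| = 120.5 Ω, ∠Z = −∠Y = 22.02°
I = V/|Z| = 15.77 mA
P = VI cos φ = 1.9 × 0.01577 × cos(22.02°) = 27.77 mW

27.77 mW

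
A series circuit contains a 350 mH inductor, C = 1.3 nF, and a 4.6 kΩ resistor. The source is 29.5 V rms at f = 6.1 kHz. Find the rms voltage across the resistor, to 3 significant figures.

16.8 V

ω = 2πf = 38330 rad/s
X_L = ωL = 13400 Ω
X_C = 1/(ωC) = 20100 Ω
Net reactance X = X_L − X_C = -6660 Ω
Z = 4600 − j6660 Ω
|Z| = √(4600² + 6660²) = 8090 Ω
I = V/|Z| = 3.65 mA
V_R = I·|Z_R| = 0.00365 × 4600 = 16.8 V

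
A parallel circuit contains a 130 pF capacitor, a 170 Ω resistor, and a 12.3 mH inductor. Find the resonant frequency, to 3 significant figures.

ω₀ = 1/√(LC) = 1/√(0.0123 × 1.3e-10) = 790800 rad/s
f₀ = ω₀/(2π) = 126 kHz

126 kHz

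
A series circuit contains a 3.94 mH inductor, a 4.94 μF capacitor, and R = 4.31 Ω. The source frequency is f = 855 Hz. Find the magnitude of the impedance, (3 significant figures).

ω = 2πf = 5372 rad/s
X_L = ωL = 21.2 Ω
X_C = 1/(ωC) = 37.7 Ω
Net reactance X = X_L − X_C = -16.5 Ω
Z = 4.31 − j16.5 Ω
|Z| = √(4.31² + 16.5²) = 17.1 Ω

17.1 Ω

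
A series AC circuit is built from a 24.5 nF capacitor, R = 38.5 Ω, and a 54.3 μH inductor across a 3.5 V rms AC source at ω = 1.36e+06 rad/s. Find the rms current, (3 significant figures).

60.0 mA

X_L = ωL = 73.8 Ω
X_C = 1/(ωC) = 30.0 Ω
Net reactance X = X_L − X_C = 43.8 Ω
Z = 38.5 + j43.8 Ω
|Z| = √(38.5² + 43.8²) = 58.3 Ω
I = V/|Z| = 3.5/58.3 = 60.0 mA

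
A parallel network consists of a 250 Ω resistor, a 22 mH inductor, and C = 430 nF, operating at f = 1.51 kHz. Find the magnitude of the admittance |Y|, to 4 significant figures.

4.063 mS

ω = 2πf = 9488 rad/s
X_L = ωL = 208.7 Ω
X_C = 1/(ωC) = 245.1 Ω
Parallel: admittances add. Y = 1/R + 1/(jωL) + jωC
Y = (0.004000 − j0.0007113) S
|Y| = 0.004063 S → |Z| = 1/|Y| = 246.1 Ω, ∠Z = −∠Y = 10.08°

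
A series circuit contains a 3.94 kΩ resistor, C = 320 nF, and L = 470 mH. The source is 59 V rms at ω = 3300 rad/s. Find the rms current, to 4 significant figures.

14.80 mA

X_L = ωL = 1551 Ω
X_C = 1/(ωC) = 947.0 Ω
Net reactance X = X_L − X_C = 604.0 Ω
Z = 3940 + j604.0 Ω
|Z| = √(3940² + 604.0²) = 3986 Ω
I = V/|Z| = 59/3986 = 14.80 mA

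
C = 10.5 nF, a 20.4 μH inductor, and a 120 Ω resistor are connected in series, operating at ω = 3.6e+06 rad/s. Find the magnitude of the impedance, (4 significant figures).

X_L = ωL = 73.44 Ω
X_C = 1/(ωC) = 26.46 Ω
Net reactance X = X_L − X_C = 46.98 Ω
Z = 120.0 + j46.98 Ω
|Z| = √(120.0² + 46.98²) = 128.9 Ω

128.9 Ω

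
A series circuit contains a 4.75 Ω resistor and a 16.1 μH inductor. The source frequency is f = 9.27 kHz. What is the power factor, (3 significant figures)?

0.981

ω = 2πf = 58250 rad/s
X_L = ωL = 0.938 Ω
Z = 4.75 + j0.938 Ω
|Z| = √(4.75² + 0.938²) = 4.84 Ω
∠Z = arctan(0.938/4.75) = 11.2°
cos φ = cos(11.2°) = 0.981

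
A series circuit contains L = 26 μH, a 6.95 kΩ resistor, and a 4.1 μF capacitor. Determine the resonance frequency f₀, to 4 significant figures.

15.41 kHz

ω₀ = 1/√(LC) = 1/√(2.6e-05 × 4.1e-06) = 96850 rad/s
f₀ = ω₀/(2π) = 15.41 kHz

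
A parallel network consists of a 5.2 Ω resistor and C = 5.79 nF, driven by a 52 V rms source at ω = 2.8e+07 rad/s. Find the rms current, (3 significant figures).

X_C = 1/(ωC) = 6.17 Ω
Parallel: admittances add. Y = 1/R + jωC
Y = (0.192 + j0.162) S
|Y| = 0.252 S → |Z| = 1/|Y| = 3.98 Ω, ∠Z = −∠Y = -40.1°
I = V/|Z| = 52/3.98 = 13.1 A

13.1 A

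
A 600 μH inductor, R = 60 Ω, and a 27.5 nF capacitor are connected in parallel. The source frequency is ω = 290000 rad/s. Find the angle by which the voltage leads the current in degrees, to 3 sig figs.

X_L = ωL = 174 Ω
X_C = 1/(ωC) = 125 Ω
Parallel: admittances add. Y = 1/R + 1/(jωL) + jωC
Y = (0.0167 + j0.00223) S
|Y| = 0.0168 S → |Z| = 1/|Y| = 59.5 Ω, ∠Z = −∠Y = -7.61°

-7.61°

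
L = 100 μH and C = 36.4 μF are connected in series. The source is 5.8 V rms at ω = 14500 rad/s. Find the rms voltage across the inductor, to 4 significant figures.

X_L = ωL = 1.450 Ω
X_C = 1/(ωC) = 1.895 Ω
Net reactance X = X_L − X_C = -0.4447 Ω
Z = − j0.4447 Ω
|Z| = √(0² + 0.4447²) = 0.4447 Ω
I = V/|Z| = 13.04 A
V_L = I·|Z_L| = 13.04 × 1.450 = 18.91 V

18.91 V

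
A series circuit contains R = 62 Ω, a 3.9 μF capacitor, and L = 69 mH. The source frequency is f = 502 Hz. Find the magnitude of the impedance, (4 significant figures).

149.8 Ω

ω = 2πf = 3154 rad/s
X_L = ωL = 217.6 Ω
X_C = 1/(ωC) = 81.29 Ω
Net reactance X = X_L − X_C = 136.3 Ω
Z = 62.00 + j136.3 Ω
|Z| = √(62.00² + 136.3²) = 149.8 Ω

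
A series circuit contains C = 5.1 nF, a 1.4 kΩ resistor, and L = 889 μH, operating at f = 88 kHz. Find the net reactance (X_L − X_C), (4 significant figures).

136.9 Ω

ω = 2πf = 552900 rad/s
X_L = ωL = 491.5 Ω
X_C = 1/(ωC) = 354.6 Ω
X = 491.5 − 354.6 = 136.9 Ω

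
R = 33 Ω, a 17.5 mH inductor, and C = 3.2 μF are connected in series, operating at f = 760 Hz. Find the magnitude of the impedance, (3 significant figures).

ω = 2πf = 4775 rad/s
X_L = ωL = 83.6 Ω
X_C = 1/(ωC) = 65.4 Ω
Net reactance X = X_L − X_C = 18.1 Ω
Z = 33.0 + j18.1 Ω
|Z| = √(33.0² + 18.1²) = 37.6 Ω

37.6 Ω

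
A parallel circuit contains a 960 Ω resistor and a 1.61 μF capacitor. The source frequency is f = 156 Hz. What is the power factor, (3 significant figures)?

ω = 2πf = 980.2 rad/s
X_C = 1/(ωC) = 634 Ω
Parallel: admittances add. Y = 1/R + jωC
Y = (0.00104 + j0.00158) S
|Y| = 0.00189 S → |Z| = 1/|Y| = 529 Ω, ∠Z = −∠Y = -56.6°
cos φ = cos(-56.6°) = 0.551

0.551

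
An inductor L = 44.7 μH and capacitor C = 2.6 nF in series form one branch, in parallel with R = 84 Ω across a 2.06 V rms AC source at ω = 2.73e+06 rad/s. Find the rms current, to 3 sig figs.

X_L = ωL = 122 Ω
X_C = 1/(ωC) = 141 Ω
Branch 1: Z₁ = R = 84.0 Ω
Branch 2 (series LC): Z₂ = j(X_L − X_C) = −j18.9 Ω
Parallel: Z = Z₁Z₂/(Z₁+Z₂), |Z| = 18.4 Ω, ∠Z = -77.3°
I = V/|Z| = 2.06/18.4 = 112 mA

112 mA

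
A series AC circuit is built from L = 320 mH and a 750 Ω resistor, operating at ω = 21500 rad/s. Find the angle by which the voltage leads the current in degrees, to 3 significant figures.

83.8°

X_L = ωL = 6880 Ω
Z = 750 + j6880 Ω
|Z| = √(750² + 6880²) = 6920 Ω
∠Z = arctan(6880/750) = 83.8°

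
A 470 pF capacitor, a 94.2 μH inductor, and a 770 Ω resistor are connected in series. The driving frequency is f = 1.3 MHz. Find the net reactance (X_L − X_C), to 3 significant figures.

ω = 2πf = 8.168e+06 rad/s
X_L = ωL = 769 Ω
X_C = 1/(ωC) = 260 Ω
X = 769 − 260 = 509 Ω

509 Ω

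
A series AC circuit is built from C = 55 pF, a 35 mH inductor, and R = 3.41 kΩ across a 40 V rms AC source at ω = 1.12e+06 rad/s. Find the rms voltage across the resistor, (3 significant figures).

X_L = ωL = 39200 Ω
X_C = 1/(ωC) = 16200 Ω
Net reactance X = X_L − X_C = 23000 Ω
Z = 3410 + j23000 Ω
|Z| = √(3410² + 23000²) = 23200 Ω
I = V/|Z| = 1.72 mA
V_R = I·|Z_R| = 0.00172 × 3410 = 5.87 V

5.87 V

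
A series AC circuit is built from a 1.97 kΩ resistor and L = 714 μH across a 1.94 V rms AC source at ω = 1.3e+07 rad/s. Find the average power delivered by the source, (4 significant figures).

X_L = ωL = 9282 Ω
Z = 1970 + j9282 Ω
|Z| = √(1970² + 9282²) = 9489 Ω
∠Z = arctan(9282/1970) = 78.02°
I = V/|Z| = 204.5 μA
P = VI cos φ = 1.94 × 0.0002045 × cos(78.02°) = 82.35 μW

82.35 μW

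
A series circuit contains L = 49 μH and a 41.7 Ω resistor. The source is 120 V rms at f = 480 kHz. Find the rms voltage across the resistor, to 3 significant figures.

32.6 V

ω = 2πf = 3.016e+06 rad/s
X_L = ωL = 148 Ω
Z = 41.7 + j148 Ω
|Z| = √(41.7² + 148²) = 154 Ω
I = V/|Z| = 781 mA
V_R = I·|Z_R| = 0.781 × 41.7 = 32.6 V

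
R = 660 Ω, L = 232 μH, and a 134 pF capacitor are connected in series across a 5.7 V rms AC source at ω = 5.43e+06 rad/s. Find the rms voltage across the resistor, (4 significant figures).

X_L = ωL = 1260 Ω
X_C = 1/(ωC) = 1374 Ω
Net reactance X = X_L − X_C = -114.6 Ω
Z = 660.0 − j114.6 Ω
|Z| = √(660.0² + 114.6²) = 669.9 Ω
I = V/|Z| = 8.509 mA
V_R = I·|Z_R| = 0.008509 × 660.0 = 5.616 V

5.616 V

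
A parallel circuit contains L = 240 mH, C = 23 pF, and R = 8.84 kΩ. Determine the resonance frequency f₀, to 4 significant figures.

67.74 kHz

ω₀ = 1/√(LC) = 1/√(0.24 × 2.3e-11) = 425600 rad/s
f₀ = ω₀/(2π) = 67.74 kHz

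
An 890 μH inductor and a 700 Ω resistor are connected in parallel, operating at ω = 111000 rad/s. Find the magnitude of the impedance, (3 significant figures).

97.8 Ω

X_L = ωL = 98.8 Ω
Parallel: admittances add. Y = 1/R + 1/(jωL)
Y = (0.00143 − j0.0101) S
|Y| = 0.0102 S → |Z| = 1/|Y| = 97.8 Ω, ∠Z = −∠Y = 82.0°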